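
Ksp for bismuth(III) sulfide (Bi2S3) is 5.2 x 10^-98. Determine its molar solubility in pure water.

1.4e-20 M

Bi2S3(s) <=> 2 Bi^3+(aq) + 3 S^2-(aq)
Ksp = [Bi^3+]^2[S^2-]^3
With molar solubility s: [Bi^3+] = 2s, [S^2-] = 3s.
Substituting: Ksp = (2s)^2(3s)^3 = 108s^5
Solving, s = (5.2 x 10^-98/108)^(1/5) = 1.4 x 10^-20 M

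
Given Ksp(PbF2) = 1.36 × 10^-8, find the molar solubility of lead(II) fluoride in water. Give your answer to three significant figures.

1.50 x 10^-3 M

PbF2(s) <=> Pb^2+ + 2 F^-
Ksp = [Pb^2+][F^-]^2
If s mol/L of PbF2 dissolves, [Pb^2+] = s and [F^-] = 2s.
Ksp = s(2s)^2 = 4s^3
s = (1.36 × 10^-8 / 4)^(1/3) = 1.50 × 10^-3 M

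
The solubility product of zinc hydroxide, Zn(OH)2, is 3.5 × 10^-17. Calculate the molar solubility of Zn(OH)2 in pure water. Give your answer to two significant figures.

s ≈ 2.1 x 10^-6 M

Zn(OH)2(s) ⇌ Zn^2+ + 2 OH^-
Ksp = [Zn^2+][OH^-]^2
For each mole of Zn(OH)2 that dissolves: [Zn^2+] = s, [OH^-] = 2s.
So Ksp = s × (2s)^2 = 4s^3
Solving, s = (3.5 × 10^-17/4)^(1/3) = 2.1 × 10^-6 M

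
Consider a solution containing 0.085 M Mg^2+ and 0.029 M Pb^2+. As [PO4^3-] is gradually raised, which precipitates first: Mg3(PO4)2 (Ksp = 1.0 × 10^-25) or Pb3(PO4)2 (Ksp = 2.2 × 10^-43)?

Precipitation of each salt starts when its ion product equals its Ksp.
For Mg3(PO4)2: 1.0 × 10^-25 = (0.085)^3 × [PO4^3-]^2  ⇒  [PO4^3-] = 1.3 × 10^-11 M.
For Pb3(PO4)2: 2.2 × 10^-43 = (0.029)^3 × [PO4^3-]^2  ⇒  [PO4^3-] = 9.5 × 10^-20 M.
The salt with the lower threshold [PO4^3-] precipitates first: Pb3(PO4)2.

Pb3(PO4)2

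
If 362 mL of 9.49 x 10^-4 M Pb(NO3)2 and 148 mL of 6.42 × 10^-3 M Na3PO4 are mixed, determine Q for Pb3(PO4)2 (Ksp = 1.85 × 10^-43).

Q = 1.06 × 10^-15

Total volume = 362 + 148 = 510 mL.
[Pb^2+] = 9.49 × 10^-4 × (362/510) = 6.736 x 10^-4 M
[PO4^3-] = 6.42 × 10^-3 × (148/510) = 1.863 × 10^-3 M
Pb3(PO4)2(s) ⇌ 3 Pb^2+ + 2 PO4^3-, so Q = [Pb^2+]^3[PO4^3-]^2
Q = (6.736 x 10^-4)^3(1.863 × 10^-3)^2 = 1.06 × 10^-15
Q > Ksp, so Pb3(PO4)2 will precipitate.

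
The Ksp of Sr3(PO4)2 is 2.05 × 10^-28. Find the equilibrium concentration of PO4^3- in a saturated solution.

[PO4^3-] ≈ 2.27e-6 M

Sr3(PO4)2(s) ⇌ 3 Sr^2+ + 2 PO4^3-
Ksp = [Sr^2+]^3[PO4^3-]^2
Let s = molar solubility. Then [Sr^2+] = 3s and [PO4^3-] = 2s.
Substituting: Ksp = (3s)^3(2s)^2 = 108s^5
s = (2.05 × 10^-28 / 108)^(1/5) = 1.137 × 10^-6 M
[PO4^3-] = 2s = 2.27 × 10^-6 M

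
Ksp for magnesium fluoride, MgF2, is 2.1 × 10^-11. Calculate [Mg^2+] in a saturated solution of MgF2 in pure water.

1.7 x 10^-4 M

MgF2(s) <=> Mg^2+ + 2 F^-
Ksp = [Mg^2+][F^-]^2
For each mole of MgF2 that dissolves: [Mg^2+] = s, [F^-] = 2s.
Ksp = s(2s)^2 = 4s^3
s = (2.1 × 10^-11 / 4)^(1/3) = 1.74 × 10^-4 M
[Mg^2+] = s = 1.7 × 10^-4 M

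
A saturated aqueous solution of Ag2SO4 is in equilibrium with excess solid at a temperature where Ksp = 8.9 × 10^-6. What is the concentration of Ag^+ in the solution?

Ag2SO4(s) ⇌ 2 Ag^+(aq) + SO4^2-(aq)
Ksp = [Ag^+]^2[SO4^2-]
If s mol/L of Ag2SO4 dissolves, [Ag^+] = 2s and [SO4^2-] = s.
Substituting: Ksp = (2s)^2s = 4s^3
s = (8.9 × 10^-6 / 4)^(1/3) = 1.31 × 10^-2 M
[Ag^+] = 2s = 2.6 x 10^-2 M

[Ag^+] = 2.6 x 10^-2 M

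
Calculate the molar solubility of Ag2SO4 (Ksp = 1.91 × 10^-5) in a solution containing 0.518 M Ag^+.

Ag2SO4(s) <=> 2 Ag^+ + SO4^2-
Ksp = [Ag^+]^2[SO4^2-]
If s mol/L dissolves here, [Ag^+] = 0.518 + 2s ≈ 0.518, [SO4^2-] = s (Ksp is small, so little additional dissolves).
Ksp ≈ (0.518)^2 × s
s = 7.12 × 10^-5 M
Check: 2s = 1.4 × 10^-4 ≪ 0.518, so the approximation is valid.

s = 7.12 x 10^-5 M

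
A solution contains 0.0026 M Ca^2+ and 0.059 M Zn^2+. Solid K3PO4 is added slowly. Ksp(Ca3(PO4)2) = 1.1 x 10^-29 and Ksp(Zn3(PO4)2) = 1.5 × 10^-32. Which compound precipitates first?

Zn3(PO4)2

Precipitation of each salt starts when its ion product equals its Ksp.
For Ca3(PO4)2: 1.1 x 10^-29 = (0.0026)^3 × [PO4^3-]^2  ⇒  [PO4^3-] = 2.5 × 10^-11 M.
For Zn3(PO4)2: 1.5 × 10^-32 = (0.059)^3 × [PO4^3-]^2  ⇒  [PO4^3-] = 8.5 × 10^-15 M.
The salt with the lower threshold [PO4^3-] precipitates first: Zn3(PO4)2.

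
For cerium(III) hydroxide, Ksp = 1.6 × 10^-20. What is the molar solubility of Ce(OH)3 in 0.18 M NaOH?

Ce(OH)3(s) <=> Ce^3+(aq) + 3 OH^-(aq)
Ksp = [Ce^3+][OH^-]^3
Let s be the molar solubility in this solution. [Ce^3+] = s, [OH^-] = 0.18 + 3s ≈ 0.18 (since OH^- from NaOH dominates).
Ksp ≈ s × (0.18)^3
s = 2.7 × 10^-18 M
Check: 3s = 8.2 × 10^-18 ≪ 0.18, so the approximation is valid.

2.7e-18 M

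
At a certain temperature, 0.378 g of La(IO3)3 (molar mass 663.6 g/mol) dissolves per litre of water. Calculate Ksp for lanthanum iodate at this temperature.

Molar solubility s = (3.78 × 10^-1 g/L) / (663.6 g/mol) = 5.696 × 10^-4 M.
La(IO3)3(s) ⇌ La^3+(aq) + 3 IO3^-(aq)
If s mol/L of La(IO3)3 dissolves, [La^3+] = s and [IO3^-] = 3s.
Ksp = [La^3+][IO3^-]^3
So Ksp = s × (3s)^3 = 27s^4
With s = 5.696 × 10^-4: Ksp = 2.84 × 10^-12

Ksp ≈ 2.84 × 10^-12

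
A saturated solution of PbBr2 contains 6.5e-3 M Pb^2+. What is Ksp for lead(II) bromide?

PbBr2(s) ⇌ Pb^2+(aq) + 2 Br^-(aq)
Stoichiometry gives [Br^-] = (2/1)[Pb^2+] = 1.30 x 10^-2 M.
Ksp = [Pb^2+][Br^-]^2
Ksp = 6.5 x 10^-3 × (1.30 × 10^-2)^2 = 1.1 × 10^-6

Ksp ≈ 1.1e-6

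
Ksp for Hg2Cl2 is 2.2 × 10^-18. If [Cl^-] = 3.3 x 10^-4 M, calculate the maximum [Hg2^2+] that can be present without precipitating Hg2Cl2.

[Hg2^2+] ≈ 2.0e-11 M

Hg2Cl2(s) <=> Hg2^2+ + 2 Cl^-
Ksp = [Hg2^2+][Cl^-]^2
Precipitation begins when Q = Ksp. With [Cl^-] = 3.3 x 10^-4 M:
2.2 × 10^-18 = (3.3 x 10^-4)^2 × [Hg2^2+]
[Hg2^2+] = (2.2 × 10^-18 / 1.09 × 10^-7) = 2.0 × 10^-11 M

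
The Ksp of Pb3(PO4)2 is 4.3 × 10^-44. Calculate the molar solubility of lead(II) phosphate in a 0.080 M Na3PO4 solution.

6.3 × 10^-15 M

Pb3(PO4)2(s) <=> 3 Pb^2+(aq) + 2 PO4^3-(aq)
Ksp = [Pb^2+]^3[PO4^3-]^2
Let s be the molar solubility in this solution. [Pb^2+] = 3s, [PO4^3-] = 0.080 + 2s ≈ 0.080 (since PO4^3- from Na3PO4 dominates).
Ksp ≈ (3s)^3 × (0.080)^2
s = 6.3 x 10^-15 M
Check: 2s = 1.3 x 10^-14 ≪ 0.080, so the approximation is valid.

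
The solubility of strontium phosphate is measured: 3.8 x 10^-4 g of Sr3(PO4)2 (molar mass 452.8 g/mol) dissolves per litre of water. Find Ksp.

Molar solubility s = (3.8 × 10^-4 g/L) / (452.8 g/mol) = 8.39 × 10^-7 M.
Sr3(PO4)2(s) ⇌ 3 Sr^2+ + 2 PO4^3-
For each mole of Sr3(PO4)2 that dissolves: [Sr^2+] = 3s, [PO4^3-] = 2s.
Ksp = [Sr^2+]^3[PO4^3-]^2
Ksp = (3s)^3(2s)^2 = 108s^5
Ksp = 108 × (8.39 × 10^-7)^5 = 4.5 × 10^-29

Ksp = 4.5 × 10^-29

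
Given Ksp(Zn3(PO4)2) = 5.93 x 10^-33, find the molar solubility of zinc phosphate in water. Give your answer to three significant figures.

s ≈ 1.41 x 10^-7 M

Zn3(PO4)2(s) ⇌ 3 Zn^2+(aq) + 2 PO4^3-(aq)
Ksp = [Zn^2+]^3[PO4^3-]^2
Let s = molar solubility. Then [Zn^2+] = 3s and [PO4^3-] = 2s.
Substituting: Ksp = (3s)^3(2s)^2 = 108s^5
s^5 = 5.93 x 10^-33 / 108, so s = 1.41 × 10^-7 M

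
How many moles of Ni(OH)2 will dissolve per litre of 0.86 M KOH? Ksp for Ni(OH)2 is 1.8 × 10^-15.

2.4e-15 M

Ni(OH)2(s) ⇌ Ni^2+(aq) + 2 OH^-(aq)
Ksp = [Ni^2+][OH^-]^2
Let s = moles of Ni(OH)2 that dissolve per litre. [Ni^2+] = s, [OH^-] = 0.86 + 2s ≈ 0.86 (Ksp is small, so little additional dissolves).
Ksp ≈ s × (0.86)^2
s = 2.4 × 10^-15 M
Check: 2s = 4.9 × 10^-15 ≪ 0.86, so the approximation is valid.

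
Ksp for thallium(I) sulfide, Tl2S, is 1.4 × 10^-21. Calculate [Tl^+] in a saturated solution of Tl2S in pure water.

[Tl^+] ≈ 1.4 × 10^-7 M

Tl2S(s) ⇌ 2 Tl^+(aq) + S^2-(aq)
Ksp = [Tl^+]^2[S^2-]
With molar solubility s: [Tl^+] = 2s, [S^2-] = s.
Ksp = (2s)^2s = 4s^3
s = (1.4 × 10^-21 / 4)^(1/3) = 7.05 × 10^-8 M
[Tl^+] = 2s = 1.4 × 10^-7 M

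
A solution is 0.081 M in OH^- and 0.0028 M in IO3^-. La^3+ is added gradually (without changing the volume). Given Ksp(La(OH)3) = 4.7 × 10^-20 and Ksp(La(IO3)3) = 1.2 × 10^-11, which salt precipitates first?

Each salt begins to precipitate when Q = Ksp, i.e. when [La^3+] reaches its threshold.
For La(OH)3: 4.7 × 10^-20 = (0.081)^3 × [La^3+]  ⇒  [La^3+] = 8.8 × 10^-17 M.
For La(IO3)3: 1.2 × 10^-11 = (0.0028)^3 × [La^3+]  ⇒  [La^3+] = 5.5 x 10^-4 M.
The salt with the lower threshold [La^3+] precipitates first: La(OH)3.

La(OH)3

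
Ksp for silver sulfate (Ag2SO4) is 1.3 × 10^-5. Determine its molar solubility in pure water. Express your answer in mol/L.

Ag2SO4(s) ⇌ 2 Ag^+(aq) + SO4^2-(aq)
Ksp = [Ag^+]^2[SO4^2-]
If s mol/L of Ag2SO4 dissolves, [Ag^+] = 2s and [SO4^2-] = s.
Ksp = (2s)^2s = 4s^3
s^3 = 1.3 × 10^-5 / 4, so s = 1.5 x 10^-2 M

s = 0.015 M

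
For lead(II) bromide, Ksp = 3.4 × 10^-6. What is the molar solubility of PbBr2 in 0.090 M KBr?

s = 4.2e-4 M

PbBr2(s) <=> Pb^2+ + 2 Br^-
Ksp = [Pb^2+][Br^-]^2
Let s = moles of PbBr2 that dissolve per litre. [Pb^2+] = s, [Br^-] = 0.090 + 2s ≈ 0.090 (common-ion effect: Br^- is already 0.090 M).
Ksp ≈ s × (0.090)^2
s = 4.2 × 10^-4 M
Check: 2s = 8.4 × 10^-4 ≪ 0.090, so the approximation is valid.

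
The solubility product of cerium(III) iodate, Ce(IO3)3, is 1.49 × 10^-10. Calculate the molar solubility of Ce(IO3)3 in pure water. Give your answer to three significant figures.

Ce(IO3)3(s) ⇌ Ce^3+(aq) + 3 IO3^-(aq)
Ksp = [Ce^3+][IO3^-]^3
If s mol/L of Ce(IO3)3 dissolves, [Ce^3+] = s and [IO3^-] = 3s.
So Ksp = s × (3s)^3 = 27s^4
Solving, s = (1.49 × 10^-10/27)^(1/4) = 1.53 × 10^-3 M

s ≈ 1.53 x 10^-3 M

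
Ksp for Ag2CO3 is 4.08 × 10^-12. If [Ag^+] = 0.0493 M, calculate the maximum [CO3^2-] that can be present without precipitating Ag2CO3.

Ag2CO3(s) ⇌ 2 Ag^+(aq) + CO3^2-(aq)
Ksp = [Ag^+]^2[CO3^2-]
Precipitation begins when Q = Ksp. With [Ag^+] = 0.0493 M:
4.08 × 10^-12 = (0.0493)^2 × [CO3^2-]
[CO3^2-] = (4.08 × 10^-12 / 2.430 x 10^-3) = 1.68 × 10^-9 M

[CO3^2-] = 1.68 × 10^-9 M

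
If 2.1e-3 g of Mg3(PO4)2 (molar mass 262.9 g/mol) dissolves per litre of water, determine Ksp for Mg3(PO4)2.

3.5 × 10^-24

Molar solubility s = (2.1 x 10^-3 g/L) / (262.9 g/mol) = 7.99 × 10^-6 M.
Mg3(PO4)2(s) <=> 3 Mg^2+(aq) + 2 PO4^3-(aq)
With molar solubility s: [Mg^2+] = 3s, [PO4^3-] = 2s.
Ksp = [Mg^2+]^3[PO4^3-]^2
So Ksp = (3s)^3 × (2s)^2 = 108s^5
With s = 7.99 × 10^-6: Ksp = 3.5 × 10^-24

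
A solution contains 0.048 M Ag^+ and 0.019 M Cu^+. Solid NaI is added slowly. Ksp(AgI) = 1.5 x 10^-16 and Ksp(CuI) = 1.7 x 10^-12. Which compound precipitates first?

AgI

Each salt begins to precipitate when Q = Ksp, i.e. when [I^-] reaches its threshold.
For AgI: 1.5 x 10^-16 = 0.048 × [I^-]  ⇒  [I^-] = 3.1 × 10^-15 M.
For CuI: 1.7 x 10^-12 = 0.019 × [I^-]  ⇒  [I^-] = 8.9 x 10^-11 M.
The salt with the lower threshold [I^-] precipitates first: AgI.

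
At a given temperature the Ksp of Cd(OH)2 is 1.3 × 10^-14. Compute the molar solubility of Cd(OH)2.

Cd(OH)2(s) ⇌ Cd^2+(aq) + 2 OH^-(aq)
Ksp = [Cd^2+][OH^-]^2
If s mol/L of Cd(OH)2 dissolves, [Cd^2+] = s and [OH^-] = 2s.
So Ksp = s × (2s)^2 = 4s^3
s = (1.3 × 10^-14 / 4)^(1/3) = 1.5 × 10^-5 M

1.5 × 10^-5 M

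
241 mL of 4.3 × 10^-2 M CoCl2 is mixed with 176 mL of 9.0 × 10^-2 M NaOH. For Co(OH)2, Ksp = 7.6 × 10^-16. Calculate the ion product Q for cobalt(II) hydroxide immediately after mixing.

Q = 3.6 × 10^-5

Total volume = 241 + 176 = 417 mL.
[Co^2+] = 4.3 × 10^-2 × (241/417) = 2.49 × 10^-2 M
[OH^-] = 9.0 x 10^-2 × (176/417) = 3.80 × 10^-2 M
Co(OH)2(s) ⇌ Co^2+(aq) + 2 OH^-(aq), so Q = [Co^2+][OH^-]^2
Q = (2.49 × 10^-2)(3.80 x 10^-2)^2 = 3.6 × 10^-5
Q > Ksp, so Co(OH)2 will precipitate.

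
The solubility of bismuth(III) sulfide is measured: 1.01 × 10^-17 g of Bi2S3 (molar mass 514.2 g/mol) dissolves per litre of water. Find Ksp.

3.16e-97

Molar solubility s = (1.01 x 10^-17 g/L) / (514.2 g/mol) = 1.964 × 10^-20 M.
Bi2S3(s) ⇌ 2 Bi^3+ + 3 S^2-
If s mol/L of Bi2S3 dissolves, [Bi^3+] = 2s and [S^2-] = 3s.
Ksp = [Bi^3+]^2[S^2-]^3
So Ksp = (2s)^2 × (3s)^3 = 108s^5
With s = 1.964 × 10^-20: Ksp = 3.16 x 10^-97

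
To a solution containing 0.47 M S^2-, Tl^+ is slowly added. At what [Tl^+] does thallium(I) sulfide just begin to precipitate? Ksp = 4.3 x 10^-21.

Tl2S(s) <=> 2 Tl^+ + S^2-
Ksp = [Tl^+]^2[S^2-]
Precipitation begins when Q = Ksp. With [S^2-] = 0.47 M:
4.3 x 10^-21 = (0.47) × [Tl^+]^2
[Tl^+] = (4.3 x 10^-21 / 4.7 x 10^-1)^(1/2) = 9.6 x 10^-11 M

[Tl^+] = 9.6 x 10^-11 M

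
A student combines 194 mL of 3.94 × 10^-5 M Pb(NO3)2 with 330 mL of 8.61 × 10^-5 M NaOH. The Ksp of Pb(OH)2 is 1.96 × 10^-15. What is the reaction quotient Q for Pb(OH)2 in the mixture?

4.29e-14

Total volume = 194 + 330 = 524 mL.
[Pb^2+] = 3.94 x 10^-5 × (194/524) = 1.459 × 10^-5 M
[OH^-] = 8.61 × 10^-5 × (330/524) = 5.422 × 10^-5 M
Pb(OH)2(s) <=> Pb^2+(aq) + 2 OH^-(aq), so Q = [Pb^2+][OH^-]^2
Q = (1.459 × 10^-5)(5.422 x 10^-5)^2 = 4.29 × 10^-14
Q > Ksp, so Pb(OH)2 will precipitate.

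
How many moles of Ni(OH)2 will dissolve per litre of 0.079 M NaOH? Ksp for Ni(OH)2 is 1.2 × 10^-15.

s = 1.9 × 10^-13 M

Ni(OH)2(s) <=> Ni^2+(aq) + 2 OH^-(aq)
Ksp = [Ni^2+][OH^-]^2
If s mol/L dissolves here, [Ni^2+] = s, [OH^-] = 0.079 + 2s ≈ 0.079 (common-ion effect: OH^- is already 0.079 M).
Ksp ≈ s × (0.079)^2
s = 1.9 × 10^-13 M
Check: 2s = 3.8 × 10^-13 ≪ 0.079, so the approximation is valid.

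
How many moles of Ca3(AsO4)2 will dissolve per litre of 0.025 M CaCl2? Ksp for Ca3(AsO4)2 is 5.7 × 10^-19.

Ca3(AsO4)2(s) ⇌ 3 Ca^2+ + 2 AsO4^3-
Ksp = [Ca^2+]^3[AsO4^3-]^2
If s mol/L dissolves here, [Ca^2+] = 0.025 + 3s ≈ 0.025, [AsO4^3-] = 2s (common-ion effect: Ca^2+ is already 0.025 M).
Ksp ≈ (0.025)^3 × (2s)^2
s = 9.5 × 10^-8 M
Check: 3s = 2.9 × 10^-7 ≪ 0.025, so the approximation is valid.

s = 9.5 × 10^-8 M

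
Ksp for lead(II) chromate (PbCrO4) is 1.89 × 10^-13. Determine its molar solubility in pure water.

PbCrO4(s) ⇌ Pb^2+ + CrO4^2-
Ksp = [Pb^2+][CrO4^2-]
For each mole of PbCrO4 that dissolves: [Pb^2+] = s, [CrO4^2-] = s.
Ksp = s^2
s = √(1.89 × 10^-13) = 4.35 × 10^-7 M

s = 4.35 × 10^-7 M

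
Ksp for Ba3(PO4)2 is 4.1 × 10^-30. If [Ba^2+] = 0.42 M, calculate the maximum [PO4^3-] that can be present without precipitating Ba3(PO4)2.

7.4e-15 M

Ba3(PO4)2(s) ⇌ 3 Ba^2+ + 2 PO4^3-
Ksp = [Ba^2+]^3[PO4^3-]^2
Precipitation begins when Q = Ksp. With [Ba^2+] = 0.42 M:
4.1 × 10^-30 = (0.42)^3 × [PO4^3-]^2
[PO4^3-] = (4.1 × 10^-30 / 7.41 x 10^-2)^(1/2) = 7.4 x 10^-15 M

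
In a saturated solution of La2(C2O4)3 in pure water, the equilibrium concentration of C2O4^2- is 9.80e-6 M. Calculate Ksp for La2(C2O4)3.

4.02 × 10^-26

La2(C2O4)3(s) ⇌ 2 La^3+(aq) + 3 C2O4^2-(aq)
Stoichiometry gives [La^3+] = (2/3)[C2O4^2-] = 6.533 × 10^-6 M.
Ksp = [La^3+]^2[C2O4^2-]^3
Ksp = (6.533 × 10^-6)^2 × (9.80 × 10^-6)^3 = 4.02 × 10^-26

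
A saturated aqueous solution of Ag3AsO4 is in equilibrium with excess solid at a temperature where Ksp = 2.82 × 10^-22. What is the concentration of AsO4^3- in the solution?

1.80 × 10^-6 M

Ag3AsO4(s) <=> 3 Ag^+ + AsO4^3-
Ksp = [Ag^+]^3[AsO4^3-]
For each mole of Ag3AsO4 that dissolves: [Ag^+] = 3s, [AsO4^3-] = s.
Ksp = (3s)^3s = 27s^4
s = (2.82 × 10^-22 / 27)^(1/4) = 1.798 × 10^-6 M
[AsO4^3-] = s = 1.80 × 10^-6 M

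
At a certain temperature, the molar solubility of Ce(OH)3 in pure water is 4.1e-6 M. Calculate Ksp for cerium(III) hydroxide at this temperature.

7.6e-21

Ce(OH)3(s) ⇌ Ce^3+(aq) + 3 OH^-(aq)
With molar solubility s: [Ce^3+] = s, [OH^-] = 3s.
Ksp = [Ce^3+][OH^-]^3
Ksp = s(3s)^3 = 27s^4
With s = 4.1 × 10^-6: Ksp = 7.6 × 10^-21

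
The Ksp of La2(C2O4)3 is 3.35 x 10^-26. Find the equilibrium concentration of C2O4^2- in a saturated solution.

9.45e-6 M

La2(C2O4)3(s) ⇌ 2 La^3+(aq) + 3 C2O4^2-(aq)
Ksp = [La^3+]^2[C2O4^2-]^3
With molar solubility s: [La^3+] = 2s, [C2O4^2-] = 3s.
So Ksp = (2s)^2 × (3s)^3 = 108s^5
s^5 = 3.35 x 10^-26 / 108, so s = 3.150 x 10^-6 M
[C2O4^2-] = 3s = 9.45 × 10^-6 M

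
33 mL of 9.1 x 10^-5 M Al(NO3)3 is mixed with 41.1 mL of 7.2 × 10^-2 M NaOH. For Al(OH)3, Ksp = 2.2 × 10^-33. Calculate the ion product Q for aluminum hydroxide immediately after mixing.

Total volume = 33 + 41.1 = 74.1 mL.
[Al^3+] = 9.1 × 10^-5 × (33/74.1) = 4.05 x 10^-5 M
[OH^-] = 7.2 x 10^-2 × (41.1/74.1) = 3.99 × 10^-2 M
Al(OH)3(s) ⇌ Al^3+(aq) + 3 OH^-(aq), so Q = [Al^3+][OH^-]^3
Q = (4.05 × 10^-5)(3.99 × 10^-2)^3 = 2.6 × 10^-9
Q > Ksp, so Al(OH)3 will precipitate.

Q = 2.6 × 10^-9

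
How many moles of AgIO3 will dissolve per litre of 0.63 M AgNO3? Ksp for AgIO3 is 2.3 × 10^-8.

3.7 × 10^-8 M

AgIO3(s) ⇌ Ag^+ + IO3^-
Ksp = [Ag^+][IO3^-]
Let s = moles of AgIO3 that dissolve per litre. [Ag^+] = 0.63 + s ≈ 0.63, [IO3^-] = s (since Ag^+ from AgNO3 dominates).
Ksp ≈ 0.63 × s
s = 3.7 × 10^-8 M
Check: s = 3.7 × 10^-8 ≪ 0.63, so the approximation is valid.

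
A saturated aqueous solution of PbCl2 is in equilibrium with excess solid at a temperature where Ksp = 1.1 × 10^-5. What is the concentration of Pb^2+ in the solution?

1.4e-2 M

PbCl2(s) ⇌ Pb^2+(aq) + 2 Cl^-(aq)
Ksp = [Pb^2+][Cl^-]^2
If s mol/L of PbCl2 dissolves, [Pb^2+] = s and [Cl^-] = 2s.
Ksp = s(2s)^2 = 4s^3
s = (1.1 × 10^-5 / 4)^(1/3) = 1.40 × 10^-2 M
[Pb^2+] = s = 1.4 × 10^-2 M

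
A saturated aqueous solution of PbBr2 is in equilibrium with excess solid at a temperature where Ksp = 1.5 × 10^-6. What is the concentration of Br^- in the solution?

[Br^-] ≈ 1.4e-2 M

PbBr2(s) ⇌ Pb^2+ + 2 Br^-
Ksp = [Pb^2+][Br^-]^2
With molar solubility s: [Pb^2+] = s, [Br^-] = 2s.
So Ksp = s × (2s)^2 = 4s^3
Solving, s = (1.5 × 10^-6/4)^(1/3) = 7.21 x 10^-3 M
[Br^-] = 2s = 1.4 x 10^-2 M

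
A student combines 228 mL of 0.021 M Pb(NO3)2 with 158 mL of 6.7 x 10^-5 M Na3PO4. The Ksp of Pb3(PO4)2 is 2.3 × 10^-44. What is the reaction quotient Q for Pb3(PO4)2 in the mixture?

1.4 × 10^-15

Total volume = 228 + 158 = 386 mL.
[Pb^2+] = 2.1 × 10^-2 × (228/386) = 1.24 × 10^-2 M
[PO4^3-] = 6.7 × 10^-5 × (158/386) = 2.74 × 10^-5 M
Pb3(PO4)2(s) ⇌ 3 Pb^2+ + 2 PO4^3-, so Q = [Pb^2+]^3[PO4^3-]^2
Q = (1.24 × 10^-2)^3(2.74 x 10^-5)^2 = 1.4 × 10^-15
Q > Ksp, so Pb3(PO4)2 will precipitate.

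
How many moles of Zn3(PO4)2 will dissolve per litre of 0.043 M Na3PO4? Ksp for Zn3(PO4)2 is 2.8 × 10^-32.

Zn3(PO4)2(s) ⇌ 3 Zn^2+ + 2 PO4^3-
Ksp = [Zn^2+]^3[PO4^3-]^2
Let s be the molar solubility in this solution. [Zn^2+] = 3s, [PO4^3-] = 0.043 + 2s ≈ 0.043 (common-ion effect: PO4^3- is already 0.043 M).
Ksp ≈ (3s)^3 × (0.043)^2
s = 8.2 x 10^-11 M
Check: 2s = 1.6 × 10^-10 ≪ 0.043, so the approximation is valid.

8.2 × 10^-11 M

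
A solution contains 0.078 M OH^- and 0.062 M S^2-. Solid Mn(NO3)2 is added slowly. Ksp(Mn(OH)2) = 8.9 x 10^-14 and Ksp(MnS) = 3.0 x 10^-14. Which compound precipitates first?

MnS

Precipitation of each salt starts when its ion product equals its Ksp.
For Mn(OH)2: 8.9 x 10^-14 = (0.078)^2 × [Mn^2+]  ⇒  [Mn^2+] = 1.5 × 10^-11 M.
For MnS: 3.0 x 10^-14 = 0.062 × [Mn^2+]  ⇒  [Mn^2+] = 4.8 × 10^-13 M.
The salt with the lower threshold [Mn^2+] precipitates first: MnS.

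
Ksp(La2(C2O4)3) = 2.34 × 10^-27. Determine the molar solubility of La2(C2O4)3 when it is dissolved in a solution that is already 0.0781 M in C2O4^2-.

1.11e-12 M

La2(C2O4)3(s) ⇌ 2 La^3+(aq) + 3 C2O4^2-(aq)
Ksp = [La^3+]^2[C2O4^2-]^3
If s mol/L dissolves here, [La^3+] = 2s, [C2O4^2-] = 0.0781 + 3s ≈ 0.0781 (since the C2O4^2- already present dominates).
Ksp ≈ (2s)^2 × (0.0781)^3
s = 1.11 x 10^-12 M
Check: 3s = 3.3 × 10^-12 ≪ 0.0781, so the approximation is valid.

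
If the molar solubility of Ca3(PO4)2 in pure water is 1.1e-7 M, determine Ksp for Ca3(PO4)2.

Ca3(PO4)2(s) ⇌ 3 Ca^2+ + 2 PO4^3-
If s mol/L of Ca3(PO4)2 dissolves, [Ca^2+] = 3s and [PO4^3-] = 2s.
Ksp = [Ca^2+]^3[PO4^3-]^2
So Ksp = (3s)^3 × (2s)^2 = 108s^5
Ksp = 108 × (1.1 × 10^-7)^5 = 1.7 × 10^-33

Ksp ≈ 1.7 × 10^-33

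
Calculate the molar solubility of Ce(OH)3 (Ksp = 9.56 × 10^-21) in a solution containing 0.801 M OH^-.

s ≈ 1.86e-20 M

Ce(OH)3(s) ⇌ Ce^3+ + 3 OH^-
Ksp = [Ce^3+][OH^-]^3
If s mol/L dissolves here, [Ce^3+] = s, [OH^-] = 0.801 + 3s ≈ 0.801 (Ksp is small, so little additional dissolves).
Ksp ≈ s × (0.801)^3
s = 1.86 × 10^-20 M
Check: 3s = 5.6 x 10^-20 ≪ 0.801, so the approximation is valid.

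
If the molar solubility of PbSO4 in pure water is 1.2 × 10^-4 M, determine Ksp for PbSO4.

PbSO4(s) ⇌ Pb^2+ + SO4^2-
For each mole of PbSO4 that dissolves: [Pb^2+] = s, [SO4^2-] = s.
Ksp = [Pb^2+][SO4^2-]
Ksp = (s)(s) = s^2
With s = 1.2 × 10^-4: Ksp = 1.4 x 10^-8

Ksp = 1.4e-8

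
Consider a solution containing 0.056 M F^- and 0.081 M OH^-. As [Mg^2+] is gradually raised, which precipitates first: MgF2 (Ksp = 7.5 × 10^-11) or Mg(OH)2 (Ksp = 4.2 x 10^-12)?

Precipitation of each salt starts when its ion product equals its Ksp.
For MgF2: 7.5 × 10^-11 = (0.056)^2 × [Mg^2+]  ⇒  [Mg^2+] = 2.4 × 10^-8 M.
For Mg(OH)2: 4.2 x 10^-12 = (0.081)^2 × [Mg^2+]  ⇒  [Mg^2+] = 6.4 × 10^-10 M.
The salt with the lower threshold [Mg^2+] precipitates first: Mg(OH)2.

Mg(OH)2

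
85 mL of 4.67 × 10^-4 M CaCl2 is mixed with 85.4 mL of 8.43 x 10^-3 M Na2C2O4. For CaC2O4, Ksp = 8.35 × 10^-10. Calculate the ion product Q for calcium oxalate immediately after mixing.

Total volume = 85 + 85.4 = 170.4 mL.
[Ca^2+] = 4.67 x 10^-4 × (85/170.4) = 2.330 × 10^-4 M
[C2O4^2-] = 8.43 × 10^-3 × (85.4/170.4) = 4.225 × 10^-3 M
CaC2O4(s) <=> Ca^2+(aq) + C2O4^2-(aq), so Q = [Ca^2+][C2O4^2-]
Q = (2.330 x 10^-4)(4.225 x 10^-3) = 9.84 × 10^-7
Q > Ksp, so CaC2O4 will precipitate.

Q ≈ 9.84e-7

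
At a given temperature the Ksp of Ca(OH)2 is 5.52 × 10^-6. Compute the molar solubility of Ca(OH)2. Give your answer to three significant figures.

Ca(OH)2(s) <=> Ca^2+ + 2 OH^-
Ksp = [Ca^2+][OH^-]^2
Let s = molar solubility. Then [Ca^2+] = s and [OH^-] = 2s.
So Ksp = s × (2s)^2 = 4s^3
s = (5.52 × 10^-6 / 4)^(1/3) = 1.11 × 10^-2 M

s ≈ 1.11 × 10^-2 M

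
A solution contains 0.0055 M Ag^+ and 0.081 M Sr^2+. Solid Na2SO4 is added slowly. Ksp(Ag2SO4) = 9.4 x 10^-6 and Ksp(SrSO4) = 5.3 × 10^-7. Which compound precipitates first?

SrSO4

Each salt begins to precipitate when Q = Ksp, i.e. when [SO4^2-] reaches its threshold.
For Ag2SO4: 9.4 x 10^-6 = (0.0055)^2 × [SO4^2-]  ⇒  [SO4^2-] = 3.1 × 10^-1 M.
For SrSO4: 5.3 × 10^-7 = 0.081 × [SO4^2-]  ⇒  [SO4^2-] = 6.5 × 10^-6 M.
The salt with the lower threshold [SO4^2-] precipitates first: SrSO4.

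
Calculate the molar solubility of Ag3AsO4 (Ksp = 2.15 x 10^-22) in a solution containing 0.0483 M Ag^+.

Ag3AsO4(s) <=> 3 Ag^+(aq) + AsO4^3-(aq)
Ksp = [Ag^+]^3[AsO4^3-]
If s mol/L dissolves here, [Ag^+] = 0.0483 + 3s ≈ 0.0483, [AsO4^3-] = s (Ksp is small, so little additional dissolves).
Ksp ≈ (0.0483)^3 × s
s = 1.91 x 10^-18 M
Check: 3s = 5.7 × 10^-18 ≪ 0.0483, so the approximation is valid.

1.91 x 10^-18 M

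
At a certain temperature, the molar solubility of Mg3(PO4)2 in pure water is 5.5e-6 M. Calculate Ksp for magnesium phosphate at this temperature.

Mg3(PO4)2(s) ⇌ 3 Mg^2+ + 2 PO4^3-
If s mol/L of Mg3(PO4)2 dissolves, [Mg^2+] = 3s and [PO4^3-] = 2s.
Ksp = [Mg^2+]^3[PO4^3-]^2
Substituting: Ksp = (3s)^3(2s)^2 = 108s^5
Ksp = 108 × (5.5 x 10^-6)^5 = 5.4 × 10^-25

5.4e-25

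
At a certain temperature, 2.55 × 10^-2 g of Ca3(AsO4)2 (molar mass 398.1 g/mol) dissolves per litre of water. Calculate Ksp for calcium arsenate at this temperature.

Molar solubility s = (2.55 × 10^-2 g/L) / (398.1 g/mol) = 6.405 x 10^-5 M.
Ca3(AsO4)2(s) <=> 3 Ca^2+ + 2 AsO4^3-
If s mol/L of Ca3(AsO4)2 dissolves, [Ca^2+] = 3s and [AsO4^3-] = 2s.
Ksp = [Ca^2+]^3[AsO4^3-]^2
Substituting: Ksp = (3s)^3(2s)^2 = 108s^5
With s = 6.405 × 10^-5: Ksp = 1.16 × 10^-19

Ksp ≈ 1.16 × 10^-19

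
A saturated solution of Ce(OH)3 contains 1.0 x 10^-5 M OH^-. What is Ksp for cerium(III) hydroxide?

Ksp = 3.3 × 10^-21

Ce(OH)3(s) ⇌ Ce^3+(aq) + 3 OH^-(aq)
Stoichiometry gives [Ce^3+] = (1/3)[OH^-] = 3.33 x 10^-6 M.
Ksp = [Ce^3+][OH^-]^3
Ksp = 3.33 x 10^-6 × (1.0 x 10^-5)^3 = 3.3 x 10^-21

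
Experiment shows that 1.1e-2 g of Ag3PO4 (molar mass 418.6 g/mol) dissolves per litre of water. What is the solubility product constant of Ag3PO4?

Ksp = 1.3 x 10^-17

Molar solubility s = (1.1 x 10^-2 g/L) / (418.6 g/mol) = 2.63 x 10^-5 M.
Ag3PO4(s) <=> 3 Ag^+ + PO4^3-
With molar solubility s: [Ag^+] = 3s, [PO4^3-] = s.
Ksp = [Ag^+]^3[PO4^3-]
Ksp = (3s)^3s = 27s^4
With s = 2.63 x 10^-5: Ksp = 1.3 x 10^-17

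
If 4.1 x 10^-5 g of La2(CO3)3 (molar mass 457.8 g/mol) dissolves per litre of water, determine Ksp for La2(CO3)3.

Molar solubility s = (4.1 × 10^-5 g/L) / (457.8 g/mol) = 8.96 × 10^-8 M.
La2(CO3)3(s) ⇌ 2 La^3+ + 3 CO3^2-
Let s = molar solubility. Then [La^3+] = 2s and [CO3^2-] = 3s.
Ksp = [La^3+]^2[CO3^2-]^3
Substituting: Ksp = (2s)^2(3s)^3 = 108s^5
Ksp = 108 × (8.96 × 10^-8)^5 = 6.2 × 10^-34

Ksp ≈ 6.2 × 10^-34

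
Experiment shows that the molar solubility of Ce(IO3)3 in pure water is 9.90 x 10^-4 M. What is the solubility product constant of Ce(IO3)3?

2.59 × 10^-11

Ce(IO3)3(s) ⇌ Ce^3+ + 3 IO3^-
For each mole of Ce(IO3)3 that dissolves: [Ce^3+] = s, [IO3^-] = 3s.
Ksp = [Ce^3+][IO3^-]^3
So Ksp = s × (3s)^3 = 27s^4
With s = 9.90 x 10^-4: Ksp = 2.59 x 10^-11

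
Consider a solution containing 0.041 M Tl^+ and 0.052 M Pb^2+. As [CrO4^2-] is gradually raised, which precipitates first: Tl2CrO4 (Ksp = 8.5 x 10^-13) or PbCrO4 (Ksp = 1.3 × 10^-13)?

Each salt begins to precipitate when Q = Ksp, i.e. when [CrO4^2-] reaches its threshold.
For Tl2CrO4: 8.5 x 10^-13 = (0.041)^2 × [CrO4^2-]  ⇒  [CrO4^2-] = 5.1 × 10^-10 M.
For PbCrO4: 1.3 × 10^-13 = 0.052 × [CrO4^2-]  ⇒  [CrO4^2-] = 2.5 × 10^-12 M.
The salt with the lower threshold [CrO4^2-] precipitates first: PbCrO4.

PbCrO4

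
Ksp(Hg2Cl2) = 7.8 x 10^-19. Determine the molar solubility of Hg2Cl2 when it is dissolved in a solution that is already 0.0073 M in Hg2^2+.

Hg2Cl2(s) ⇌ Hg2^2+ + 2 Cl^-
Ksp = [Hg2^2+][Cl^-]^2
Let s = moles of Hg2Cl2 that dissolve per litre. [Hg2^2+] = 0.0073 + s ≈ 0.0073, [Cl^-] = 2s (since the Hg2^2+ already present dominates).
Ksp ≈ 0.0073 × (2s)^2
s = 5.2 × 10^-9 M
Check: s = 5.2 × 10^-9 ≪ 0.0073, so the approximation is valid.

5.2 × 10^-9 M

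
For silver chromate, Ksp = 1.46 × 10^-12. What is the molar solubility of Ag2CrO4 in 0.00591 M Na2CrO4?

7.86 x 10^-6 M

Ag2CrO4(s) <=> 2 Ag^+(aq) + CrO4^2-(aq)
Ksp = [Ag^+]^2[CrO4^2-]
Let s = moles of Ag2CrO4 that dissolve per litre. [Ag^+] = 2s, [CrO4^2-] = 0.00591 + s ≈ 0.00591 (since CrO4^2- from Na2CrO4 dominates).
Ksp ≈ (2s)^2 × 0.00591
s = 7.86 × 10^-6 M
Check: s = 7.9 × 10^-6 ≪ 0.00591, so the approximation is valid.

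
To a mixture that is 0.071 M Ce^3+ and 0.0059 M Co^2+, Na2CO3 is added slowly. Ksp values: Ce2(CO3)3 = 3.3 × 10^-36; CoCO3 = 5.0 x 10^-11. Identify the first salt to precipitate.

Ce2(CO3)3

Precipitation of each salt starts when its ion product equals its Ksp.
For Ce2(CO3)3: 3.3 × 10^-36 = (0.071)^2 × [CO3^2-]^3  ⇒  [CO3^2-] = 8.7 × 10^-12 M.
For CoCO3: 5.0 x 10^-11 = 0.0059 × [CO3^2-]  ⇒  [CO3^2-] = 8.5 × 10^-9 M.
The salt with the lower threshold [CO3^2-] precipitates first: Ce2(CO3)3.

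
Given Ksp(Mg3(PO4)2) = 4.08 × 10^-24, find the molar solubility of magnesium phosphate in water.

Mg3(PO4)2(s) ⇌ 3 Mg^2+(aq) + 2 PO4^3-(aq)
Ksp = [Mg^2+]^3[PO4^3-]^2
With molar solubility s: [Mg^2+] = 3s, [PO4^3-] = 2s.
Ksp = (3s)^3(2s)^2 = 108s^5
s^5 = 4.08 × 10^-24 / 108, so s = 8.23 x 10^-6 M

s ≈ 8.23e-6 M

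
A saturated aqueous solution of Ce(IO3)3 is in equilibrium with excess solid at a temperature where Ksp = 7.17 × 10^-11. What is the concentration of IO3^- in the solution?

Ce(IO3)3(s) ⇌ Ce^3+ + 3 IO3^-
Ksp = [Ce^3+][IO3^-]^3
If s mol/L of Ce(IO3)3 dissolves, [Ce^3+] = s and [IO3^-] = 3s.
So Ksp = s × (3s)^3 = 27s^4
s = (7.17 × 10^-11 / 27)^(1/4) = 1.277 × 10^-3 M
[IO3^-] = 3s = 3.83 × 10^-3 M

3.83e-3 M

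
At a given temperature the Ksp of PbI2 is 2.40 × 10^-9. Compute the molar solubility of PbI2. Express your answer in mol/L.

PbI2(s) <=> Pb^2+(aq) + 2 I^-(aq)
Ksp = [Pb^2+][I^-]^2
For each mole of PbI2 that dissolves: [Pb^2+] = s, [I^-] = 2s.
So Ksp = s × (2s)^2 = 4s^3
s = (2.40 × 10^-9 / 4)^(1/3) = 8.43 × 10^-4 M

s ≈ 8.43 x 10^-4 M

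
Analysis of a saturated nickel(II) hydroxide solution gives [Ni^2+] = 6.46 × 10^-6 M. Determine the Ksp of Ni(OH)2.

Ksp = 1.08 × 10^-15

Ni(OH)2(s) ⇌ Ni^2+(aq) + 2 OH^-(aq)
Stoichiometry gives [OH^-] = (2/1)[Ni^2+] = 1.292 x 10^-5 M.
Ksp = [Ni^2+][OH^-]^2
Ksp = 6.46 × 10^-6 × (1.292 × 10^-5)^2 = 1.08 x 10^-15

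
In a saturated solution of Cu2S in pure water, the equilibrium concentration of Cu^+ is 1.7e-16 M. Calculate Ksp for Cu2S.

Cu2S(s) <=> 2 Cu^+(aq) + S^2-(aq)
Stoichiometry gives [S^2-] = (1/2)[Cu^+] = 8.50 x 10^-17 M.
Ksp = [Cu^+]^2[S^2-]
Ksp = (1.7 × 10^-16)^2 × 8.50 × 10^-17 = 2.5 × 10^-48

2.5 × 10^-48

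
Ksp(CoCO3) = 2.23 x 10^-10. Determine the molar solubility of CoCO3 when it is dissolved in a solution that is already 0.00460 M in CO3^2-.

s = 4.85 × 10^-8 M

CoCO3(s) <=> Co^2+(aq) + CO3^2-(aq)
Ksp = [Co^2+][CO3^2-]
Let s be the molar solubility in this solution. [Co^2+] = s, [CO3^2-] = 0.00460 + s ≈ 0.00460 (since the CO3^2- already present dominates).
Ksp ≈ s × 0.00460
s = 4.85 x 10^-8 M
Check: s = 4.8 x 10^-8 ≪ 0.00460, so the approximation is valid.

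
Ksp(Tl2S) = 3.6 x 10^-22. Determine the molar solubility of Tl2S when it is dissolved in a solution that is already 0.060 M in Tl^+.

Tl2S(s) <=> 2 Tl^+ + S^2-
Ksp = [Tl^+]^2[S^2-]
Let s = moles of Tl2S that dissolve per litre. [Tl^+] = 0.060 + 2s ≈ 0.060, [S^2-] = s (common-ion effect: Tl^+ is already 0.060 M).
Ksp ≈ (0.060)^2 × s
s = 1.0 × 10^-19 M
Check: 2s = 2.0 × 10^-19 ≪ 0.060, so the approximation is valid.

1.0 × 10^-19 M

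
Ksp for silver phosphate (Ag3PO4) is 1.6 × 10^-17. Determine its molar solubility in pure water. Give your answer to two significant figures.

s = 2.8e-5 M

Ag3PO4(s) ⇌ 3 Ag^+(aq) + PO4^3-(aq)
Ksp = [Ag^+]^3[PO4^3-]
For each mole of Ag3PO4 that dissolves: [Ag^+] = 3s, [PO4^3-] = s.
Substituting: Ksp = (3s)^3s = 27s^4
s = (1.6 × 10^-17 / 27)^(1/4) = 2.8 × 10^-5 M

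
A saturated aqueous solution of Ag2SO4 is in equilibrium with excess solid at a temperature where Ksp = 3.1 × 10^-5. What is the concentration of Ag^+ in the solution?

[Ag^+] ≈ 4.0 × 10^-2 M

Ag2SO4(s) ⇌ 2 Ag^+ + SO4^2-
Ksp = [Ag^+]^2[SO4^2-]
With molar solubility s: [Ag^+] = 2s, [SO4^2-] = s.
So Ksp = (2s)^2 × s = 4s^3
s^3 = 3.1 × 10^-5 / 4, so s = 1.98 × 10^-2 M
[Ag^+] = 2s = 4.0 × 10^-2 M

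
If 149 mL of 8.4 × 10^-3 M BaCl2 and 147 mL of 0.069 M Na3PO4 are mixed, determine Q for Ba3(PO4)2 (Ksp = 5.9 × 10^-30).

Q ≈ 8.9e-11

Total volume = 149 + 147 = 296 mL.
[Ba^2+] = 8.4 × 10^-3 × (149/296) = 4.23 × 10^-3 M
[PO4^3-] = 6.9 × 10^-2 × (147/296) = 3.43 × 10^-2 M
Ba3(PO4)2(s) <=> 3 Ba^2+ + 2 PO4^3-, so Q = [Ba^2+]^3[PO4^3-]^2
Q = (4.23 × 10^-3)^3(3.43 × 10^-2)^2 = 8.9 × 10^-11
Q > Ksp, so Ba3(PO4)2 will precipitate.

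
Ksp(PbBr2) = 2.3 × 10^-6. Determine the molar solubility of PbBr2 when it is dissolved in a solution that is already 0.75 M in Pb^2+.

8.8 x 10^-4 M

PbBr2(s) <=> Pb^2+(aq) + 2 Br^-(aq)
Ksp = [Pb^2+][Br^-]^2
Let s = moles of PbBr2 that dissolve per litre. [Pb^2+] = 0.75 + s ≈ 0.75, [Br^-] = 2s (Ksp is small, so little additional dissolves).
Ksp ≈ 0.75 × (2s)^2
s = 8.8 x 10^-4 M
Check: s = 8.8 × 10^-4 ≪ 0.75, so the approximation is valid.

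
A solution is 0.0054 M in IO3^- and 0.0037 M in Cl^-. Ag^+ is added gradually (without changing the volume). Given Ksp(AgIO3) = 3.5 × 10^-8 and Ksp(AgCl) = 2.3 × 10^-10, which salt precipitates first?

Precipitation of each salt starts when its ion product equals its Ksp.
For AgIO3: 3.5 × 10^-8 = 0.0054 × [Ag^+]  ⇒  [Ag^+] = 6.5 × 10^-6 M.
For AgCl: 2.3 × 10^-10 = 0.0037 × [Ag^+]  ⇒  [Ag^+] = 6.2 × 10^-8 M.
The salt with the lower threshold [Ag^+] precipitates first: AgCl.

AgCl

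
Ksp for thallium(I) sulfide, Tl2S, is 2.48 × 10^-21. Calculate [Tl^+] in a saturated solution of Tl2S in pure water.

[Tl^+] = 1.71e-7 M

Tl2S(s) <=> 2 Tl^+ + S^2-
Ksp = [Tl^+]^2[S^2-]
If s mol/L of Tl2S dissolves, [Tl^+] = 2s and [S^2-] = s.
So Ksp = (2s)^2 × s = 4s^3
s^3 = 2.48 × 10^-21 / 4, so s = 8.527 × 10^-8 M
[Tl^+] = 2s = 1.71 × 10^-7 M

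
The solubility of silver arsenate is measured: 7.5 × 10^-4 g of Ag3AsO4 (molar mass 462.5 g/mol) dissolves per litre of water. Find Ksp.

Molar solubility s = (7.5 × 10^-4 g/L) / (462.5 g/mol) = 1.62 x 10^-6 M.
Ag3AsO4(s) <=> 3 Ag^+(aq) + AsO4^3-(aq)
If s mol/L of Ag3AsO4 dissolves, [Ag^+] = 3s and [AsO4^3-] = s.
Ksp = [Ag^+]^3[AsO4^3-]
So Ksp = (3s)^3 × s = 27s^4
Ksp = 27 × (1.62 x 10^-6)^4 = 1.9 × 10^-22

1.9 x 10^-22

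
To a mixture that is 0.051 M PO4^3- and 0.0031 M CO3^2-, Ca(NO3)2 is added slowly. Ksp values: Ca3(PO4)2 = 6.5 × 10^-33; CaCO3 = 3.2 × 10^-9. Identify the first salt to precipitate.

Ca3(PO4)2

Each salt begins to precipitate when Q = Ksp, i.e. when [Ca^2+] reaches its threshold.
For Ca3(PO4)2: 6.5 × 10^-33 = (0.051)^2 × [Ca^2+]^3  ⇒  [Ca^2+] = 1.4 x 10^-10 M.
For CaCO3: 3.2 × 10^-9 = 0.0031 × [Ca^2+]  ⇒  [Ca^2+] = 1.0 x 10^-6 M.
The salt with the lower threshold [Ca^2+] precipitates first: Ca3(PO4)2.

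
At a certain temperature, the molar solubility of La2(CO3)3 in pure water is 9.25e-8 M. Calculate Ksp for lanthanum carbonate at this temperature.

Ksp ≈ 7.31e-34

La2(CO3)3(s) ⇌ 2 La^3+(aq) + 3 CO3^2-(aq)
For each mole of La2(CO3)3 that dissolves: [La^3+] = 2s, [CO3^2-] = 3s.
Ksp = [La^3+]^2[CO3^2-]^3
Ksp = (2s)^2(3s)^3 = 108s^5
With s = 9.25 × 10^-8: Ksp = 7.31 x 10^-34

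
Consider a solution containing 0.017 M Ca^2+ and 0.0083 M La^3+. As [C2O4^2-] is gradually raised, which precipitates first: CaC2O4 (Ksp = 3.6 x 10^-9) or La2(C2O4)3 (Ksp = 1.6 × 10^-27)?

La2(C2O4)3

Each salt begins to precipitate when Q = Ksp, i.e. when [C2O4^2-] reaches its threshold.
For CaC2O4: 3.6 x 10^-9 = 0.017 × [C2O4^2-]  ⇒  [C2O4^2-] = 2.1 × 10^-7 M.
For La2(C2O4)3: 1.6 × 10^-27 = (0.0083)^2 × [C2O4^2-]^3  ⇒  [C2O4^2-] = 2.9 x 10^-8 M.
The salt with the lower threshold [C2O4^2-] precipitates first: La2(C2O4)3.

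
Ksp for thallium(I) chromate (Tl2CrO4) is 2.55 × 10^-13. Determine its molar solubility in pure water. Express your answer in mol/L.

Tl2CrO4(s) ⇌ 2 Tl^+(aq) + CrO4^2-(aq)
Ksp = [Tl^+]^2[CrO4^2-]
With molar solubility s: [Tl^+] = 2s, [CrO4^2-] = s.
So Ksp = (2s)^2 × s = 4s^3
s = (2.55 × 10^-13 / 4)^(1/3) = 3.99 × 10^-5 M

s = 3.99 × 10^-5 M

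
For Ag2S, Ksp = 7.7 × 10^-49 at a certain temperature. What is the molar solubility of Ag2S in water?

s = 5.8 × 10^-17 M

Ag2S(s) <=> 2 Ag^+ + S^2-
Ksp = [Ag^+]^2[S^2-]
Let s = molar solubility. Then [Ag^+] = 2s and [S^2-] = s.
So Ksp = (2s)^2 × s = 4s^3
s = (7.7 × 10^-49 / 4)^(1/3) = 5.8 × 10^-17 M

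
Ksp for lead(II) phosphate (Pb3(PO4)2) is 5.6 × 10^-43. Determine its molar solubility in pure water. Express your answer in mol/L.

Pb3(PO4)2(s) ⇌ 3 Pb^2+(aq) + 2 PO4^3-(aq)
Ksp = [Pb^2+]^3[PO4^3-]^2
Let s = molar solubility. Then [Pb^2+] = 3s and [PO4^3-] = 2s.
Ksp = (3s)^3(2s)^2 = 108s^5
s^5 = 5.6 × 10^-43 / 108, so s = 1.4 × 10^-9 M

1.4 × 10^-9 M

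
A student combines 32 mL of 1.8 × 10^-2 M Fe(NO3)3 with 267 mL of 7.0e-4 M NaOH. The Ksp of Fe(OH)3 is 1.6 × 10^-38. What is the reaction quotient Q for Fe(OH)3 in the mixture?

Total volume = 32 + 267 = 299 mL.
[Fe^3+] = 1.8 x 10^-2 × (32/299) = 1.93 × 10^-3 M
[OH^-] = 7.0 × 10^-4 × (267/299) = 6.25 × 10^-4 M
Fe(OH)3(s) ⇌ Fe^3+(aq) + 3 OH^-(aq), so Q = [Fe^3+][OH^-]^3
Q = (1.93 × 10^-3)(6.25 × 10^-4)^3 = 4.7 x 10^-13
Q > Ksp, so Fe(OH)3 will precipitate.

4.7e-13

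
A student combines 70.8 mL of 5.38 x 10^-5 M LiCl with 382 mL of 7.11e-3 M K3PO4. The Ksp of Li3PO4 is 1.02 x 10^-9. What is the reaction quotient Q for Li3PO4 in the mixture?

3.57e-18

Total volume = 70.8 + 382 = 452.8 mL.
[Li^+] = 5.38 × 10^-5 × (70.8/452.8) = 8.412 × 10^-6 M
[PO4^3-] = 7.11 × 10^-3 × (382/452.8) = 5.998 × 10^-3 M
Li3PO4(s) <=> 3 Li^+(aq) + PO4^3-(aq), so Q = [Li^+]^3[PO4^3-]
Q = (8.412 × 10^-6)^3(5.998 x 10^-3) = 3.57 x 10^-18
Q < Ksp, so no precipitate of Li3PO4 forms.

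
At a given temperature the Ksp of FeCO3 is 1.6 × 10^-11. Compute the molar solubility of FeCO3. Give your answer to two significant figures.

4.0 x 10^-6 M

FeCO3(s) ⇌ Fe^2+ + CO3^2-
Ksp = [Fe^2+][CO3^2-]
If s mol/L of FeCO3 dissolves, [Fe^2+] = s and [CO3^2-] = s.
Ksp = s^2
s = √(1.6 × 10^-11) = 4.0 x 10^-6 M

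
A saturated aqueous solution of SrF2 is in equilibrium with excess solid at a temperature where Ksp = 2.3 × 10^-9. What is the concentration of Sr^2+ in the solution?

SrF2(s) ⇌ Sr^2+ + 2 F^-
Ksp = [Sr^2+][F^-]^2
If s mol/L of SrF2 dissolves, [Sr^2+] = s and [F^-] = 2s.
Substituting: Ksp = s(2s)^2 = 4s^3
s^3 = 2.3 × 10^-9 / 4, so s = 8.32 x 10^-4 M
[Sr^2+] = s = 8.3 x 10^-4 M

8.3e-4 M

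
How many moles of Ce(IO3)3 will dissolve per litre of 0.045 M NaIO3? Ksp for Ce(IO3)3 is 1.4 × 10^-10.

s ≈ 1.5 x 10^-6 M

Ce(IO3)3(s) ⇌ Ce^3+ + 3 IO3^-
Ksp = [Ce^3+][IO3^-]^3
Let s be the molar solubility in this solution. [Ce^3+] = s, [IO3^-] = 0.045 + 3s ≈ 0.045 (Ksp is small, so little additional dissolves).
Ksp ≈ s × (0.045)^3
s = 1.5 x 10^-6 M
Check: 3s = 4.6 x 10^-6 ≪ 0.045, so the approximation is valid.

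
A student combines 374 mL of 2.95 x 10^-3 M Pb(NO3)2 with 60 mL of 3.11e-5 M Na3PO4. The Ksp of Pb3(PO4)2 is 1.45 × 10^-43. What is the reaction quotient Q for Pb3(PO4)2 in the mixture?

Q = 3.04 × 10^-19

Total volume = 374 + 60 = 434 mL.
[Pb^2+] = 2.95 x 10^-3 × (374/434) = 2.542 × 10^-3 M
[PO4^3-] = 3.11 x 10^-5 × (60/434) = 4.300 × 10^-6 M
Pb3(PO4)2(s) <=> 3 Pb^2+ + 2 PO4^3-, so Q = [Pb^2+]^3[PO4^3-]^2
Q = (2.542 × 10^-3)^3(4.300 x 10^-6)^2 = 3.04 × 10^-19
Q > Ksp, so Pb3(PO4)2 will precipitate.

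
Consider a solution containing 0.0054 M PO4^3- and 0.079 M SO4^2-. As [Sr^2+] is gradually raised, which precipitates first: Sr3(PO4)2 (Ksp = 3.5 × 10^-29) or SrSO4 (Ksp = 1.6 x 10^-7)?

Sr3(PO4)2

Precipitation of each salt starts when its ion product equals its Ksp.
For Sr3(PO4)2: 3.5 × 10^-29 = (0.0054)^2 × [Sr^2+]^3  ⇒  [Sr^2+] = 1.1 x 10^-8 M.
For SrSO4: 1.6 x 10^-7 = 0.079 × [Sr^2+]  ⇒  [Sr^2+] = 2.0 x 10^-6 M.
The salt with the lower threshold [Sr^2+] precipitates first: Sr3(PO4)2.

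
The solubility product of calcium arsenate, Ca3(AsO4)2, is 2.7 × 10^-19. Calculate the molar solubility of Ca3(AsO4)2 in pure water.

s = 7.6e-5 M

Ca3(AsO4)2(s) ⇌ 3 Ca^2+(aq) + 2 AsO4^3-(aq)
Ksp = [Ca^2+]^3[AsO4^3-]^2
For each mole of Ca3(AsO4)2 that dissolves: [Ca^2+] = 3s, [AsO4^3-] = 2s.
Ksp = (3s)^3(2s)^2 = 108s^5
s^5 = 2.7 × 10^-19 / 108, so s = 7.6 x 10^-5 M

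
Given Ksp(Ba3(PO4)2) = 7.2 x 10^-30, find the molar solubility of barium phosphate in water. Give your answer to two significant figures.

s ≈ 5.8 × 10^-7 M

Ba3(PO4)2(s) <=> 3 Ba^2+(aq) + 2 PO4^3-(aq)
Ksp = [Ba^2+]^3[PO4^3-]^2
For each mole of Ba3(PO4)2 that dissolves: [Ba^2+] = 3s, [PO4^3-] = 2s.
Substituting: Ksp = (3s)^3(2s)^2 = 108s^5
s = (7.2 x 10^-30 / 108)^(1/5) = 5.8 × 10^-7 M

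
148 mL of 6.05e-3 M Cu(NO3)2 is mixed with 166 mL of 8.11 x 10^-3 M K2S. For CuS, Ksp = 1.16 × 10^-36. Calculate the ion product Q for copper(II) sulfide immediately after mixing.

Total volume = 148 + 166 = 314 mL.
[Cu^2+] = 6.05 x 10^-3 × (148/314) = 2.852 × 10^-3 M
[S^2-] = 8.11 × 10^-3 × (166/314) = 4.287 x 10^-3 M
CuS(s) ⇌ Cu^2+ + S^2-, so Q = [Cu^2+][S^2-]
Q = (2.852 × 10^-3)(4.287 x 10^-3) = 1.22 x 10^-5
Q > Ksp, so CuS will precipitate.

1.22 × 10^-5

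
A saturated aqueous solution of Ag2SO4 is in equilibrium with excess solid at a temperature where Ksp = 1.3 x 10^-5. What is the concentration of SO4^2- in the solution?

[SO4^2-] = 0.015 M

Ag2SO4(s) <=> 2 Ag^+ + SO4^2-
Ksp = [Ag^+]^2[SO4^2-]
For each mole of Ag2SO4 that dissolves: [Ag^+] = 2s, [SO4^2-] = s.
Ksp = (2s)^2s = 4s^3
s = (1.3 x 10^-5 / 4)^(1/3) = 1.48 × 10^-2 M
[SO4^2-] = s = 1.5 × 10^-2 M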